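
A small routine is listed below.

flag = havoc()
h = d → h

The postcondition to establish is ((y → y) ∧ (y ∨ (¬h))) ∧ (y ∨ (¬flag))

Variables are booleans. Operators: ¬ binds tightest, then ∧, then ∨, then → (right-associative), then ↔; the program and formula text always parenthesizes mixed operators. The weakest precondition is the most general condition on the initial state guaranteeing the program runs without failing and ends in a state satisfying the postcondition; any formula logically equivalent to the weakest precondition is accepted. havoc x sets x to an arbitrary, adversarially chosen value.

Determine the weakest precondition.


Working backward. After the program, the postcondition ((y → y) ∧ (y ∨ (¬h))) ∧ (y ∨ (¬flag)) must hold; in canonical form it is (y ∨ (¬h)) ∧ (y ∨ (¬flag)).
Before h := d → h: (y ∨ (¬(d → h))) ∧ (y ∨ (¬flag))
Before havoc flag: (y ∨ (¬(d → h))) ∧ y
Answer: WP = (y ∨ (¬(d → h))) ∧ y


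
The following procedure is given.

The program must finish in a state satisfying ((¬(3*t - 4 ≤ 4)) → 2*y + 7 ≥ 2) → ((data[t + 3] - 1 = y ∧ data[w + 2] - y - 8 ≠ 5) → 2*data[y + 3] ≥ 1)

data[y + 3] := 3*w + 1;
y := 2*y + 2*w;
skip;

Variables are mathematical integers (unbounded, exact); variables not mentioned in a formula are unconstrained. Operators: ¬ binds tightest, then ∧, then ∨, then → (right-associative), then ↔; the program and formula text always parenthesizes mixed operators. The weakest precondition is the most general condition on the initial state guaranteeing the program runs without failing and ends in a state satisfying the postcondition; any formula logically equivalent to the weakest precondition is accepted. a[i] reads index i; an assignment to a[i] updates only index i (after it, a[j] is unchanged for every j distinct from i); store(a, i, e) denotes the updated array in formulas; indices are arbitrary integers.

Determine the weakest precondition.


Working backward. After the program, the postcondition ((¬(3*t - 4 ≤ 4)) → 2*y + 7 ≥ 2) → ((data[t + 3] - 1 = y ∧ data[w + 2] - y - 8 ≠ 5) → 2*data[y + 3] ≥ 1) must hold; in canonical form it is ((¬(3*t ≤ 8)) → 2*y ≥ -5) → ((data[t + 3] = y + 1 ∧ data[w + 2] ≠ y + 13) → 2*data[y + 3] ≥ 1).
Before skip: ((¬(3*t ≤ 8)) → 2*y ≥ -5) → ((data[t + 3] = y + 1 ∧ data[w + 2] ≠ y + 13) → 2*data[y + 3] ≥ 1)
Before y := 2*y + 2*w: ((¬(3*t ≤ 8)) → 4*w + 4*y ≥ -5) → ((data[t + 3] = 2*w + 2*y + 1 ∧ data[w + 2] ≠ 2*w + 2*y + 13) → 2*data[2*w + 2*y + 3] ≥ 1)
Before data[y + 3] := 3*w + 1: ((¬(3*t ≤ 8)) → 4*w + 4*y ≥ -5) → ((store(data, y + 3, 3*w + 1)[t + 3] = 2*w + 2*y + 1 ∧ store(data, y + 3, 3*w + 1)[w + 2] ≠ 2*w + 2*y + 13) → 2*store(data, y + 3, 3*w + 1)[2*w + 2*y + 3] ≥ 1)
Answer: WP = ((¬(3*t ≤ 8)) → 4*w + 4*y ≥ -5) → ((store(data, y + 3, 3*w + 1)[t + 3] = 2*w + 2*y + 1 ∧ store(data, y + 3, 3*w + 1)[w + 2] ≠ 2*w + 2*y + 13) → 2*store(data, y + 3, 3*w + 1)[2*w + 2*y + 3] ≥ 1)


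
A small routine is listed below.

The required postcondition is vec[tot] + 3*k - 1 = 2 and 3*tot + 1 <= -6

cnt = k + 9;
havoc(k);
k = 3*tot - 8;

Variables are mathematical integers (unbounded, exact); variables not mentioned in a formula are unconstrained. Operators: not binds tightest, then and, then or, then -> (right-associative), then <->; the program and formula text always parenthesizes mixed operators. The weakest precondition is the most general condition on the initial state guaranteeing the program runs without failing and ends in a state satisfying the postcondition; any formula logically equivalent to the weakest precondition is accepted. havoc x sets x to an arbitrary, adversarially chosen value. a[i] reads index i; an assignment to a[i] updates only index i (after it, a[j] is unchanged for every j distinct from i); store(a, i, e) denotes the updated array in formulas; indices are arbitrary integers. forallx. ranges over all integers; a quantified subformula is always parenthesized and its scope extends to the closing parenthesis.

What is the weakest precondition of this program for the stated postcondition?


Working backward. After the program, the postcondition vec[tot] + 3*k - 1 = 2 and 3*tot + 1 <= -6 must hold; in canonical form it is vec[tot] + 3*k = 3 and 3*tot <= -7.
Before k := 3*tot - 8: vec[tot] + 9*tot = 27 and 3*tot <= -7
Before havoc k: vec[tot] + 9*tot = 27 and 3*tot <= -7
Before cnt := k + 9: vec[tot] + 9*tot = 27 and 3*tot <= -7
Answer: WP = vec[tot] + 9*tot = 27 and 3*tot <= -7


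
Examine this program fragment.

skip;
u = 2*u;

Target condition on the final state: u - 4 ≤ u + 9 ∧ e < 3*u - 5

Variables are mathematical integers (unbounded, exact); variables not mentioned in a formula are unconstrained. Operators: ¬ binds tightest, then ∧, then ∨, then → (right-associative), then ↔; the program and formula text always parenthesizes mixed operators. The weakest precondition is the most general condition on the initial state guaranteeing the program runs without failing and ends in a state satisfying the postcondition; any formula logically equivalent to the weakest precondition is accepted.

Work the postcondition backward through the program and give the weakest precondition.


Working backward. After the program, the postcondition u - 4 ≤ u + 9 ∧ e < 3*u - 5 must hold; in canonical form it is e < 3*u - 5.
Before u := 2*u: e < 6*u - 5
Before skip: e < 6*u - 5
Answer: WP = e < 6*u - 5


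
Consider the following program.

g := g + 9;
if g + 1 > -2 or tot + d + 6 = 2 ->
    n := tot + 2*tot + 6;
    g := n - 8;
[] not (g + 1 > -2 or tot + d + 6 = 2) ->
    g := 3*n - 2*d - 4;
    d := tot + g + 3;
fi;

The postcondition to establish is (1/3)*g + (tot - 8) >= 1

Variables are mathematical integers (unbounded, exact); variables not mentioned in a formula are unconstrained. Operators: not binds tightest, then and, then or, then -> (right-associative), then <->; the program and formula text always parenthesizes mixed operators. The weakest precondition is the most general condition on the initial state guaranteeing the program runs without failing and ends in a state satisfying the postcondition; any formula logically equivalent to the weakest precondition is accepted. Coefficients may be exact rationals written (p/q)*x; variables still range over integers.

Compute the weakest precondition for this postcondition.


Working backward. After the program, the postcondition (1/3)*g + (tot - 8) >= 1 must hold; in canonical form it is (1/3)*g + tot >= 9.
Then branch requires 2*tot >= 29/3; else branch requires n + tot >= (2/3)*d + 31/3.
Before the if: ((g > -3 or d + tot = -4) -> 2*tot >= 29/3) and ((not (g > -3 or d + tot = -4)) -> n + tot >= (2/3)*d + 31/3)
Before g := g + 9: ((g > -12 or d + tot = -4) -> 2*tot >= 29/3) and ((not (g > -12 or d + tot = -4)) -> n + tot >= (2/3)*d + 31/3)
Answer: WP = ((g > -12 or d + tot = -4) -> 2*tot >= 29/3) and ((not (g > -12 or d + tot = -4)) -> n + tot >= (2/3)*d + 31/3)


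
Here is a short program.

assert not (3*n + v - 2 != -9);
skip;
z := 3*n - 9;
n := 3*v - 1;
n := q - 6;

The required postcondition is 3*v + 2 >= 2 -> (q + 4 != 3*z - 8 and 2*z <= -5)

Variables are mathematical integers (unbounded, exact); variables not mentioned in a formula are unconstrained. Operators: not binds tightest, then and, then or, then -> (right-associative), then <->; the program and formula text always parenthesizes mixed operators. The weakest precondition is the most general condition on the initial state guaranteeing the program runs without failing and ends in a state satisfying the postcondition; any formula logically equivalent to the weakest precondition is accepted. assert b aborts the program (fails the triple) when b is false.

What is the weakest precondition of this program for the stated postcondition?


Working backward. After the program, the postcondition 3*v + 2 >= 2 -> (q + 4 != 3*z - 8 and 2*z <= -5) must hold; in canonical form it is 3*v >= 0 -> (q != 3*z - 12 and 2*z <= -5).
Before n := q - 6: 3*v >= 0 -> (q != 3*z - 12 and 2*z <= -5)
Before n := 3*v - 1: 3*v >= 0 -> (q != 3*z - 12 and 2*z <= -5)
Before z := 3*n - 9: 3*v >= 0 -> (q != 9*n - 39 and 6*n <= 13)
Before skip: 3*v >= 0 -> (q != 9*n - 39 and 6*n <= 13)
Before assert not (3*n + v - 2 != -9): (not (3*n + v != -7)) and (3*v >= 0 -> (q != 9*n - 39 and 6*n <= 13))
Answer: WP = (not (3*n + v != -7)) and (3*v >= 0 -> (q != 9*n - 39 and 6*n <= 13))


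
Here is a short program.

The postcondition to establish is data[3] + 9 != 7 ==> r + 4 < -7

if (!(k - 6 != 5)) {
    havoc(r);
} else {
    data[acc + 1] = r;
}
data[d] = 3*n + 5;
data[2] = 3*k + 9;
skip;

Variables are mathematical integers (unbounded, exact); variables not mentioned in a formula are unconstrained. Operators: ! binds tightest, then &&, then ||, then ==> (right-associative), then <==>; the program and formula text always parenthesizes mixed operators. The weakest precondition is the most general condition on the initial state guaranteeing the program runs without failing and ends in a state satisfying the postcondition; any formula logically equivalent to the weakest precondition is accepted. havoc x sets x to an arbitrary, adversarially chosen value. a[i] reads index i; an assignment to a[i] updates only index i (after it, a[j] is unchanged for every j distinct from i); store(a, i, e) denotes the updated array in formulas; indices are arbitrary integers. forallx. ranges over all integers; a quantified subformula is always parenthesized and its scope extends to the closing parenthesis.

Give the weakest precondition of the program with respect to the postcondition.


Working backward. After the program, the postcondition data[3] + 9 != 7 ==> r + 4 < -7 must hold; in canonical form it is data[3] != -2 ==> r < -11.
Before skip: data[3] != -2 ==> r < -11
Before data[2] := 3*k + 9: data[3] != -2 ==> r < -11
Before data[d] := 3*n + 5: store(data, d, 3*n + 5)[3] != -2 ==> r < -11
Then branch requires forall r_1. (store(data, d, 3*n + 5)[3] != -2 ==> r_1 < -11); else branch requires store(store(data, acc + 1, r), d, 3*n + 5)[3] != -2 ==> r < -11.
Before the if: ((!(k != 11)) ==> (forall r_1. (store(data, d, 3*n + 5)[3] != -2 ==> r_1 < -11))) && (k != 11 ==> (store(store(data, acc + 1, r), d, 3*n + 5)[3] != -2 ==> r < -11))
Answer: WP = ((!(k != 11)) ==> (forall r_1. (store(data, d, 3*n + 5)[3] != -2 ==> r_1 < -11))) && (k != 11 ==> (store(store(data, acc + 1, r), d, 3*n + 5)[3] != -2 ==> r < -11))


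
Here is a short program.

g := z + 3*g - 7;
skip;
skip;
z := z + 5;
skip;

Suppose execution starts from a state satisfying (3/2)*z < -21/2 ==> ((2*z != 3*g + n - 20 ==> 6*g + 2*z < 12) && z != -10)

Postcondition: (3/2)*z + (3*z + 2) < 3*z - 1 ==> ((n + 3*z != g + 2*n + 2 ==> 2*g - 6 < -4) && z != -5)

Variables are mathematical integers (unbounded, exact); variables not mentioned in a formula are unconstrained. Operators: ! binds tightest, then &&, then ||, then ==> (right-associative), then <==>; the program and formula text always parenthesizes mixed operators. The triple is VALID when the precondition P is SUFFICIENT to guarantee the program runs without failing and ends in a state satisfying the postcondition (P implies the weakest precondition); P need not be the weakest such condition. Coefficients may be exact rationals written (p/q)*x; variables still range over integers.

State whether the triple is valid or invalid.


Working backward. After the program, the postcondition (3/2)*z + (3*z + 2) < 3*z - 1 ==> ((n + 3*z != g + 2*n + 2 ==> 2*g - 6 < -4) && z != -5) must hold; in canonical form it is (3/2)*z < -3 ==> ((3*z != g + n + 2 ==> 2*g < 2) && z != -5).
Before skip: (3/2)*z < -3 ==> ((3*z != g + n + 2 ==> 2*g < 2) && z != -5)
Before z := z + 5: (3/2)*z < -21/2 ==> ((3*z != g + n - 13 ==> 2*g < 2) && z != -10)
Before skip: (3/2)*z < -21/2 ==> ((3*z != g + n - 13 ==> 2*g < 2) && z != -10)
Before skip: (3/2)*z < -21/2 ==> ((3*z != g + n - 13 ==> 2*g < 2) && z != -10)
Before g := z + 3*g - 7: (3/2)*z < -21/2 ==> ((2*z != 3*g + n - 20 ==> 6*g + 2*z < 16) && z != -10)
The weakest precondition is (3/2)*z < -21/2 ==> ((2*z != 3*g + n - 20 ==> 6*g + 2*z < 16) && z != -10).
Check whether (3/2)*z < -21/2 ==> ((2*z != 3*g + n - 20 ==> 6*g + 2*z < 12) && z != -10) implies it.
Every state satisfying the precondition satisfies the weakest precondition: the implication holds.
Answer: valid


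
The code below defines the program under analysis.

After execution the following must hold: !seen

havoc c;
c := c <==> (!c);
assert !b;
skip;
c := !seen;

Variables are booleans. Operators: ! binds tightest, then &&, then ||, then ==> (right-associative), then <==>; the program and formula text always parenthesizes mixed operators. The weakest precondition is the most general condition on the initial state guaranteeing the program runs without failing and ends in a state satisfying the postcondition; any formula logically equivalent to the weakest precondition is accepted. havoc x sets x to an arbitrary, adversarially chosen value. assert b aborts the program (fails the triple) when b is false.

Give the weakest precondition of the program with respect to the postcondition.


Working backward. After the program, !seen must hold.
Before c := !seen: !seen
Before skip: !seen
Before assert !b: (!b) && (!seen)
Before c := c <==> (!c): (!b) && (!seen)
Before havoc c: (!b) && (!seen)
Answer: WP = (!b) && (!seen)


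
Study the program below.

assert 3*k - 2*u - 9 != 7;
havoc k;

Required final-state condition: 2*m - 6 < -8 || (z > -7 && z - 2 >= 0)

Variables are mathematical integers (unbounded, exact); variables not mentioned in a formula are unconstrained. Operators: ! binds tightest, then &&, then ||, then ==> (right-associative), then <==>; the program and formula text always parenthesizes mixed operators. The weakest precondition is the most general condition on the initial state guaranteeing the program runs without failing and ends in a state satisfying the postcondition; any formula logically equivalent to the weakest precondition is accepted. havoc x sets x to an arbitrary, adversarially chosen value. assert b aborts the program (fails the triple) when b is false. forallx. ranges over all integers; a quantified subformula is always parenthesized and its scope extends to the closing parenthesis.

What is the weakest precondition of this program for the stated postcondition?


Working backward. After the program, the postcondition 2*m - 6 < -8 || (z > -7 && z - 2 >= 0) must hold; in canonical form it is 2*m < -2 || (z > -7 && z >= 2).
Before havoc k: 2*m < -2 || (z > -7 && z >= 2)
Before assert 3*k - 2*u - 9 != 7: 3*k != 2*u + 16 && (2*m < -2 || (z > -7 && z >= 2))
Answer: WP = 3*k != 2*u + 16 && (2*m < -2 || (z > -7 && z >= 2))


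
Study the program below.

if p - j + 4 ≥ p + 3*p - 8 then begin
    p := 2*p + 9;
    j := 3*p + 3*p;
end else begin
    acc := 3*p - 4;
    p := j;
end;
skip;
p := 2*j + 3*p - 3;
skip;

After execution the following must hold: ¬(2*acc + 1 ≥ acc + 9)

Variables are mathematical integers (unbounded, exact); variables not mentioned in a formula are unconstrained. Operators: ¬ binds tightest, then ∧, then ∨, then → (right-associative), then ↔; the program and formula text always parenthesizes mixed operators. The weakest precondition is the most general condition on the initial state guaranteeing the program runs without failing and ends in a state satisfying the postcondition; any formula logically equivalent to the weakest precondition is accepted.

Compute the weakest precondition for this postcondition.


Working backward. After the program, the postcondition ¬(2*acc + 1 ≥ acc + 9) must hold; in canonical form it is ¬(acc ≥ 8).
Before skip: ¬(acc ≥ 8)
Before p := 2*j + 3*p - 3: ¬(acc ≥ 8)
Before skip: ¬(acc ≥ 8)
Then branch requires ¬(acc ≥ 8); else branch requires ¬(3*p ≥ 12).
Before the if: (j + 3*p ≤ 12 → (¬(acc ≥ 8))) ∧ ((¬(j + 3*p ≤ 12)) → (¬(3*p ≥ 12)))
Answer: WP = (j + 3*p ≤ 12 → (¬(acc ≥ 8))) ∧ ((¬(j + 3*p ≤ 12)) → (¬(3*p ≥ 12)))


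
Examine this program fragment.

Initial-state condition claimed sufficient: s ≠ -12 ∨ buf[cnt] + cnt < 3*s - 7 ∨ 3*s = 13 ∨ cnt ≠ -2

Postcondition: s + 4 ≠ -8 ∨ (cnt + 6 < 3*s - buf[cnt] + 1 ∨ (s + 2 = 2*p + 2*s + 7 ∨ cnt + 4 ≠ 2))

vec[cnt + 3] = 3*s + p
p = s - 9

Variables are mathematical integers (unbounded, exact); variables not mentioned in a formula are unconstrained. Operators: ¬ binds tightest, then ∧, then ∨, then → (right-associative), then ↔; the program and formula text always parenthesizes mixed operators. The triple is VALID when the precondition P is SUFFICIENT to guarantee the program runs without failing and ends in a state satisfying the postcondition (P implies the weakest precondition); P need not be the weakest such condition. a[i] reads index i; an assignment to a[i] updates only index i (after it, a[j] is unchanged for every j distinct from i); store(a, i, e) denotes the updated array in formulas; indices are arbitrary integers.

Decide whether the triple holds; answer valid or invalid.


Working backward. After the program, the postcondition s + 4 ≠ -8 ∨ (cnt + 6 < 3*s - buf[cnt] + 1 ∨ (s + 2 = 2*p + 2*s + 7 ∨ cnt + 4 ≠ 2)) must hold; in canonical form it is s ≠ -12 ∨ buf[cnt] + cnt < 3*s - 5 ∨ 2*p + s = -5 ∨ cnt ≠ -2.
Before p := s - 9: s ≠ -12 ∨ buf[cnt] + cnt < 3*s - 5 ∨ 3*s = 13 ∨ cnt ≠ -2
Before vec[cnt + 3] := 3*s + p: s ≠ -12 ∨ buf[cnt] + cnt < 3*s - 5 ∨ 3*s = 13 ∨ cnt ≠ -2
The weakest precondition is s ≠ -12 ∨ buf[cnt] + cnt < 3*s - 5 ∨ 3*s = 13 ∨ cnt ≠ -2.
Check whether s ≠ -12 ∨ buf[cnt] + cnt < 3*s - 7 ∨ 3*s = 13 ∨ cnt ≠ -2 implies it.
Every state satisfying the precondition satisfies the weakest precondition: the implication holds.
Answer: valid


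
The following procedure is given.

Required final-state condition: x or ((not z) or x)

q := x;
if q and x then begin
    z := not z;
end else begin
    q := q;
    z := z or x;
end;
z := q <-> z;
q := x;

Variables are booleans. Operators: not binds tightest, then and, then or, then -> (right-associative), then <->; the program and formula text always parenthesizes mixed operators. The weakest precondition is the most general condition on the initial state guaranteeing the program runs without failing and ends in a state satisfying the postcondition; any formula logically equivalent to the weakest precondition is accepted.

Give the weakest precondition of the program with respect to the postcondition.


Working backward. After the program, the postcondition x or ((not z) or x) must hold; in canonical form it is x or (not z).
Before q := x: x or (not z)
Before z := q <-> z: x or (not (q <-> z))
Then branch requires x or (not (q <-> (not z))); else branch requires x or (not (q <-> (z or x))).
Before the if: ((q and x) -> (x or (not (q <-> (not z))))) and ((not (q and x)) -> (x or (not (q <-> (z or x)))))
Before q := x: (x -> (x or (not (x <-> (not z))))) and ((not x) -> (x or (not (x <-> (z or x)))))
Answer: WP = (x -> (x or (not (x <-> (not z))))) and ((not x) -> (x or (not (x <-> (z or x)))))


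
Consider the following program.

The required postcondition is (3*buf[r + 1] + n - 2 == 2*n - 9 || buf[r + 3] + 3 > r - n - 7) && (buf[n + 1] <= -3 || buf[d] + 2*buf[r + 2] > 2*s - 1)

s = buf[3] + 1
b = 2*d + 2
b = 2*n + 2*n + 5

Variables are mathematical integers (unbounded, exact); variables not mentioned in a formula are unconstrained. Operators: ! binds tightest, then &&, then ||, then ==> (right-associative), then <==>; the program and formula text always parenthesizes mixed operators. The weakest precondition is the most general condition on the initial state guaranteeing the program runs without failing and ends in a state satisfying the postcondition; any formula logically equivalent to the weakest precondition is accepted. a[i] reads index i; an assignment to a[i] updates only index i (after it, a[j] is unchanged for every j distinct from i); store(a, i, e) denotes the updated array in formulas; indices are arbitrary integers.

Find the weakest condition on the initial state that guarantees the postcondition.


Working backward. After the program, the postcondition (3*buf[r + 1] + n - 2 == 2*n - 9 || buf[r + 3] + 3 > r - n - 7) && (buf[n + 1] <= -3 || buf[d] + 2*buf[r + 2] > 2*s - 1) must hold; in canonical form it is (3*buf[r + 1] == n - 7 || buf[r + 3] + n > r - 10) && (buf[n + 1] <= -3 || 2*buf[r + 2] + buf[d] > 2*s - 1).
Before b := 2*n + 2*n + 5: (3*buf[r + 1] == n - 7 || buf[r + 3] + n > r - 10) && (buf[n + 1] <= -3 || 2*buf[r + 2] + buf[d] > 2*s - 1)
Before b := 2*d + 2: (3*buf[r + 1] == n - 7 || buf[r + 3] + n > r - 10) && (buf[n + 1] <= -3 || 2*buf[r + 2] + buf[d] > 2*s - 1)
Before s := buf[3] + 1: (3*buf[r + 1] == n - 7 || buf[r + 3] + n > r - 10) && (buf[n + 1] <= -3 || 2*buf[r + 2] + buf[d] > 2*buf[3] + 1)
Answer: WP = (3*buf[r + 1] == n - 7 || buf[r + 3] + n > r - 10) && (buf[n + 1] <= -3 || 2*buf[r + 2] + buf[d] > 2*buf[3] + 1)


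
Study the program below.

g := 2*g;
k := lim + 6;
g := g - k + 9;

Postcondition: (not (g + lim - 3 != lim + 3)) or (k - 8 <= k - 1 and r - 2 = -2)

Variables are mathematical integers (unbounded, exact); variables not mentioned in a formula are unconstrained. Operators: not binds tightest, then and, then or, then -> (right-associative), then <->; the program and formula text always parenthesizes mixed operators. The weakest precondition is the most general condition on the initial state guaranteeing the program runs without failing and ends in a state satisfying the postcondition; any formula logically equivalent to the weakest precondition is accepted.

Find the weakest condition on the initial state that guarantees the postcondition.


Working backward. After the program, the postcondition (not (g + lim - 3 != lim + 3)) or (k - 8 <= k - 1 and r - 2 = -2) must hold; in canonical form it is (not (g != 6)) or r = 0.
Before g := g - k + 9: (not (g != k - 3)) or r = 0
Before k := lim + 6: (not (g != lim + 3)) or r = 0
Before g := 2*g: (not (2*g != lim + 3)) or r = 0
Answer: WP = (not (2*g != lim + 3)) or r = 0


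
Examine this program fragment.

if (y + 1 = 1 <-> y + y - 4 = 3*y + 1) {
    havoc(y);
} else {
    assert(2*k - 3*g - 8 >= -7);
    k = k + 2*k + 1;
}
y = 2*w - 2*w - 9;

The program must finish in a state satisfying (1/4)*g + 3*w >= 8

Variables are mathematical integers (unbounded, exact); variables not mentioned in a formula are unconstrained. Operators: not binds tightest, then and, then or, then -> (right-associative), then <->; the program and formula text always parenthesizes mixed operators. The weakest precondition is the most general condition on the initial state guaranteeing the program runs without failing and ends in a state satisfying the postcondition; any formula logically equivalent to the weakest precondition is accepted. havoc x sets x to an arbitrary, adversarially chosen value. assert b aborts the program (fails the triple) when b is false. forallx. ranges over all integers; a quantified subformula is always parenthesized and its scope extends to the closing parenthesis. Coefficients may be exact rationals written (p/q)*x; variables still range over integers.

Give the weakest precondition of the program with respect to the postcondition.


Working backward. After the program, (1/4)*g + 3*w >= 8 must hold.
Before y := 2*w - 2*w - 9: (1/4)*g + 3*w >= 8
Then branch requires (1/4)*g + 3*w >= 8; else branch requires 2*k >= 3*g + 1 and (1/4)*g + 3*w >= 8.
Before the if: ((y = 0 <-> y = -5) -> (1/4)*g + 3*w >= 8) and ((not (y = 0 <-> y = -5)) -> (2*k >= 3*g + 1 and (1/4)*g + 3*w >= 8))
Answer: WP = ((y = 0 <-> y = -5) -> (1/4)*g + 3*w >= 8) and ((not (y = 0 <-> y = -5)) -> (2*k >= 3*g + 1 and (1/4)*g + 3*w >= 8))


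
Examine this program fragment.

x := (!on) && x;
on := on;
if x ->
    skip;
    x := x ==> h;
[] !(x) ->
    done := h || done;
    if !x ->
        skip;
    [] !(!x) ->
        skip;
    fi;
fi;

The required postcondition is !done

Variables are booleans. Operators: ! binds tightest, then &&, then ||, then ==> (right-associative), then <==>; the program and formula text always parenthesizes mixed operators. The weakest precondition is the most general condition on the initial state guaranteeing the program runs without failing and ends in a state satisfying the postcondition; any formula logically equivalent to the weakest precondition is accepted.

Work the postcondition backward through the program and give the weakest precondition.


Working backward. After the program, !done must hold.
Then branch requires !done; else branch requires ((!x) ==> (!(h || done))) && (x ==> (!(h || done))).
Before the if: (x ==> (!done)) && ((!x) ==> (((!x) ==> (!(h || done))) && (x ==> (!(h || done)))))
Before on := on: (x ==> (!done)) && ((!x) ==> (((!x) ==> (!(h || done))) && (x ==> (!(h || done)))))
Before x := (!on) && x: (((!on) && x) ==> (!done)) && ((!((!on) && x)) ==> (((!((!on) && x)) ==> (!(h || done))) && (((!on) && x) ==> (!(h || done)))))
Answer: WP = (((!on) && x) ==> (!done)) && ((!((!on) && x)) ==> (((!((!on) && x)) ==> (!(h || done))) && (((!on) && x) ==> (!(h || done)))))


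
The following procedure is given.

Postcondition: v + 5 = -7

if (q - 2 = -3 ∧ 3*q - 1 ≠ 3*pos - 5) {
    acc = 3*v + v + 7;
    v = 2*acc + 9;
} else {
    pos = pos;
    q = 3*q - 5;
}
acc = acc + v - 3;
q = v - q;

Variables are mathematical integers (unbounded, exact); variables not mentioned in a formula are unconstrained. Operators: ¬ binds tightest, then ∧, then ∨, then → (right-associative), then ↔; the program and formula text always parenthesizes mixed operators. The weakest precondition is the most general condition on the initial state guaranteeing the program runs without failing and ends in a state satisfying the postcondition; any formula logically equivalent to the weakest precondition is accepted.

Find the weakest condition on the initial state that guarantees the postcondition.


Working backward. After the program, the postcondition v + 5 = -7 must hold; in canonical form it is v = -12.
Before q := v - q: v = -12
Before acc := acc + v - 3: v = -12
Then branch requires 8*v = -35; else branch requires v = -12.
Before the if: ((q = -1 ∧ 3*q ≠ 3*pos - 4) → 8*v = -35) ∧ ((¬(q = -1 ∧ 3*q ≠ 3*pos - 4)) → v = -12)
Answer: WP = ((q = -1 ∧ 3*q ≠ 3*pos - 4) → 8*v = -35) ∧ ((¬(q = -1 ∧ 3*q ≠ 3*pos - 4)) → v = -12)


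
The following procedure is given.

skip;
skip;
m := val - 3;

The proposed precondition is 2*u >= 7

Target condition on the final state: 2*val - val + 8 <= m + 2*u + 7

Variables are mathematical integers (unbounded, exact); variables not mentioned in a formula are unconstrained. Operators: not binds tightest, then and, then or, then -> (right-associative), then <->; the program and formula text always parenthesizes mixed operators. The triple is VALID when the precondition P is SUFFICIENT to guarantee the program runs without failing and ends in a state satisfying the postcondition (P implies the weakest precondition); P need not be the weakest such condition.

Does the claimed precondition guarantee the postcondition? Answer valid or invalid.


Working backward. After the program, the postcondition 2*val - val + 8 <= m + 2*u + 7 must hold; in canonical form it is val <= m + 2*u - 1.
Before m := val - 3: 2*u >= 4
Before skip: 2*u >= 4
Before skip: 2*u >= 4
The weakest precondition is 2*u >= 4.
Check whether 2*u >= 7 implies it.
Every state satisfying the precondition satisfies the weakest precondition: the implication holds.
Answer: valid


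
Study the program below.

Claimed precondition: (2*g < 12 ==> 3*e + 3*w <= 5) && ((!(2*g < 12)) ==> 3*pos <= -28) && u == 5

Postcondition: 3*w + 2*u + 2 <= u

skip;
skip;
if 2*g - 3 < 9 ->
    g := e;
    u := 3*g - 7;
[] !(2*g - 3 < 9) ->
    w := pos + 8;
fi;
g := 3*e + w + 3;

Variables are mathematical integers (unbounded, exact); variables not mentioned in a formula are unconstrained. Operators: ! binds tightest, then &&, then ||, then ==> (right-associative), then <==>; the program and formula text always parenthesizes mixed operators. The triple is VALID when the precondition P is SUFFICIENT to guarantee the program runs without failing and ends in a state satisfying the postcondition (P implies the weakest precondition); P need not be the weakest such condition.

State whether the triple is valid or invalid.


Working backward. After the program, the postcondition 3*w + 2*u + 2 <= u must hold; in canonical form it is u + 3*w <= -2.
Before g := 3*e + w + 3: u + 3*w <= -2
Then branch requires 3*e + 3*w <= 5; else branch requires 3*pos + u <= -26.
Before the if: (2*g < 12 ==> 3*e + 3*w <= 5) && ((!(2*g < 12)) ==> 3*pos + u <= -26)
Before skip: (2*g < 12 ==> 3*e + 3*w <= 5) && ((!(2*g < 12)) ==> 3*pos + u <= -26)
Before skip: (2*g < 12 ==> 3*e + 3*w <= 5) && ((!(2*g < 12)) ==> 3*pos + u <= -26)
The weakest precondition is (2*g < 12 ==> 3*e + 3*w <= 5) && ((!(2*g < 12)) ==> 3*pos + u <= -26).
Check whether (2*g < 12 ==> 3*e + 3*w <= 5) && ((!(2*g < 12)) ==> 3*pos <= -28) && u == 5 implies it.
Countermodel: at the initial state e = 0, g = 6, pos = -10, u = 5, w = 0, the precondition holds but the weakest precondition fails.
Answer: invalid


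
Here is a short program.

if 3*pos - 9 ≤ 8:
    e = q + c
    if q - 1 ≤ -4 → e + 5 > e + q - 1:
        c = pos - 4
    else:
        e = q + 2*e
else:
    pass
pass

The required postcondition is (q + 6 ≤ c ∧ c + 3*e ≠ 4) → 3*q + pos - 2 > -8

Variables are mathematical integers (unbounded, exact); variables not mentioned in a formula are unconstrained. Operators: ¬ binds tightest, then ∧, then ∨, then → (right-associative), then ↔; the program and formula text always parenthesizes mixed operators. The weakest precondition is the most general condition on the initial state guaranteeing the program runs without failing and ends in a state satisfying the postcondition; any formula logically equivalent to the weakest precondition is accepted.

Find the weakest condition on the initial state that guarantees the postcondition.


Working backward. After the program, the postcondition (q + 6 ≤ c ∧ c + 3*e ≠ 4) → 3*q + pos - 2 > -8 must hold; in canonical form it is (q ≤ c - 6 ∧ c + 3*e ≠ 4) → pos + 3*q > -6.
Before skip: (q ≤ c - 6 ∧ c + 3*e ≠ 4) → pos + 3*q > -6
Then branch requires ((q ≤ -3 → q < 6) → ((q ≤ pos - 10 ∧ 3*c + pos + 3*q ≠ 8) → pos + 3*q > -6)) ∧ ((¬(q ≤ -3 → q < 6)) → ((q ≤ c - 6 ∧ 7*c + 9*q ≠ 4) → pos + 3*q > -6)); else branch requires (q ≤ c - 6 ∧ c + 3*e ≠ 4) → pos + 3*q > -6.
Before the if: (3*pos ≤ 17 → (((q ≤ -3 → q < 6) → ((q ≤ pos - 10 ∧ 3*c + pos + 3*q ≠ 8) → pos + 3*q > -6)) ∧ ((¬(q ≤ -3 → q < 6)) → ((q ≤ c - 6 ∧ 7*c + 9*q ≠ 4) → pos + 3*q > -6)))) ∧ ((¬(3*pos ≤ 17)) → ((q ≤ c - 6 ∧ c + 3*e ≠ 4) → pos + 3*q > -6))
Answer: WP = (3*pos ≤ 17 → (((q ≤ -3 → q < 6) → ((q ≤ pos - 10 ∧ 3*c + pos + 3*q ≠ 8) → pos + 3*q > -6)) ∧ ((¬(q ≤ -3 → q < 6)) → ((q ≤ c - 6 ∧ 7*c + 9*q ≠ 4) → pos + 3*q > -6)))) ∧ ((¬(3*pos ≤ 17)) → ((q ≤ c - 6 ∧ c + 3*e ≠ 4) → pos + 3*q > -6))


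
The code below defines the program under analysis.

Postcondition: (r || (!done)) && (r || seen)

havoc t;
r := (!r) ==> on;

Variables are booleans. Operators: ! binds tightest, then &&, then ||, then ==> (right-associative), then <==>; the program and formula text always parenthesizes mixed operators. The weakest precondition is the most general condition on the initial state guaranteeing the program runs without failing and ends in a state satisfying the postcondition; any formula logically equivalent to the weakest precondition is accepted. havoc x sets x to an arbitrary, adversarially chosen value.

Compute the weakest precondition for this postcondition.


Working backward. After the program, (r || (!done)) && (r || seen) must hold.
Before r := (!r) ==> on: (((!r) ==> on) || (!done)) && (((!r) ==> on) || seen)
Before havoc t: (((!r) ==> on) || (!done)) && (((!r) ==> on) || seen)
Answer: WP = (((!r) ==> on) || (!done)) && (((!r) ==> on) || seen)


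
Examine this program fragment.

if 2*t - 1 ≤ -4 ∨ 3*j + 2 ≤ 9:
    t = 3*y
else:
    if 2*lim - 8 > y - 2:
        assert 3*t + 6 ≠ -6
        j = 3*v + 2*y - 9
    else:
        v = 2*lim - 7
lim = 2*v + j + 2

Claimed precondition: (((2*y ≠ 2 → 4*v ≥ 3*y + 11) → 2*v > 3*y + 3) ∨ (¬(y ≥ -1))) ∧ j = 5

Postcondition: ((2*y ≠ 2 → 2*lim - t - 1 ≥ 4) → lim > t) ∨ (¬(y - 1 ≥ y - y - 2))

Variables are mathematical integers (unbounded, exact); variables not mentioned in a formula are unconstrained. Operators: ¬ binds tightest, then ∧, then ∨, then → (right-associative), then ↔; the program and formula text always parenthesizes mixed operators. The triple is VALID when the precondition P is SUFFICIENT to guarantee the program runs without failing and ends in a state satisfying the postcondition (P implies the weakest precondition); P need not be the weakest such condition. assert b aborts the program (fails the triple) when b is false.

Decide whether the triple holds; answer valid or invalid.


Working backward. After the program, the postcondition ((2*y ≠ 2 → 2*lim - t - 1 ≥ 4) → lim > t) ∨ (¬(y - 1 ≥ y - y - 2)) must hold; in canonical form it is ((2*y ≠ 2 → 2*lim ≥ t + 5) → lim > t) ∨ (¬(y ≥ -1)).
Before lim := 2*v + j + 2: ((2*y ≠ 2 → 2*j + 4*v ≥ t + 1) → j + 2*v > t - 2) ∨ (¬(y ≥ -1))
Then branch requires ((2*y ≠ 2 → 2*j + 4*v ≥ 3*y + 1) → j + 2*v > 3*y - 2) ∨ (¬(y ≥ -1)); else branch requires (2*lim > y + 6 → (3*t ≠ -12 ∧ (((2*y ≠ 2 → 10*v + 4*y ≥ t + 19) → 5*v + 2*y > t + 7) ∨ (¬(y ≥ -1))))) ∧ ((¬(2*lim > y + 6)) → (((2*y ≠ 2 → 2*j + 8*lim ≥ t + 29) → j + 4*lim > t + 12) ∨ (¬(y ≥ -1)))).
Before the if: ((2*t ≤ -3 ∨ 3*j ≤ 7) → (((2*y ≠ 2 → 2*j + 4*v ≥ 3*y + 1) → j + 2*v > 3*y - 2) ∨ (¬(y ≥ -1)))) ∧ ((¬(2*t ≤ -3 ∨ 3*j ≤ 7)) → ((2*lim > y + 6 → (3*t ≠ -12 ∧ (((2*y ≠ 2 → 10*v + 4*y ≥ t + 19) → 5*v + 2*y > t + 7) ∨ (¬(y ≥ -1))))) ∧ ((¬(2*lim > y + 6)) → (((2*y ≠ 2 → 2*j + 8*lim ≥ t + 29) → j + 4*lim > t + 12) ∨ (¬(y ≥ -1))))))
The weakest precondition is ((2*t ≤ -3 ∨ 3*j ≤ 7) → (((2*y ≠ 2 → 2*j + 4*v ≥ 3*y + 1) → j + 2*v > 3*y - 2) ∨ (¬(y ≥ -1)))) ∧ ((¬(2*t ≤ -3 ∨ 3*j ≤ 7)) → ((2*lim > y + 6 → (3*t ≠ -12 ∧ (((2*y ≠ 2 → 10*v + 4*y ≥ t + 19) → 5*v + 2*y > t + 7) ∨ (¬(y ≥ -1))))) ∧ ((¬(2*lim > y + 6)) → (((2*y ≠ 2 → 2*j + 8*lim ≥ t + 29) → j + 4*lim > t + 12) ∨ (¬(y ≥ -1)))))).
Check whether (((2*y ≠ 2 → 4*v ≥ 3*y + 11) → 2*v > 3*y + 3) ∨ (¬(y ≥ -1))) ∧ j = 5 implies it.
Countermodel: at the initial state j = 5, lim = 3, t = 5, v = -3, y = 0, the precondition holds but the weakest precondition fails.
Answer: invalid


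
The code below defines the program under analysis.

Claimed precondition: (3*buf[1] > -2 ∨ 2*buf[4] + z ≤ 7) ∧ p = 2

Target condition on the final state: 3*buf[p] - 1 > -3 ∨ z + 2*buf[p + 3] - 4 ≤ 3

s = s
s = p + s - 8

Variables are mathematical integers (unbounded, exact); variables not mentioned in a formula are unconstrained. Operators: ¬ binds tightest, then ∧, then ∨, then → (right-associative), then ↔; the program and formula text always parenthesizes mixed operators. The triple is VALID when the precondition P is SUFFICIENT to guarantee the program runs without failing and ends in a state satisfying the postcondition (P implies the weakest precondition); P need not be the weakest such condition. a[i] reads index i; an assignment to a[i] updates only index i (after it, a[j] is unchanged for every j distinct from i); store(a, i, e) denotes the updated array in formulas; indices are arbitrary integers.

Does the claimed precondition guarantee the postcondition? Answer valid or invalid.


Working backward. After the program, the postcondition 3*buf[p] - 1 > -3 ∨ z + 2*buf[p + 3] - 4 ≤ 3 must hold; in canonical form it is 3*buf[p] > -2 ∨ 2*buf[p + 3] + z ≤ 7.
Before s := p + s - 8: 3*buf[p] > -2 ∨ 2*buf[p + 3] + z ≤ 7
Before s := s: 3*buf[p] > -2 ∨ 2*buf[p + 3] + z ≤ 7
The weakest precondition is 3*buf[p] > -2 ∨ 2*buf[p + 3] + z ≤ 7.
Check whether (3*buf[1] > -2 ∨ 2*buf[4] + z ≤ 7) ∧ p = 2 implies it.
Countermodel: at the initial state buf = {[1] = 0, [2] = -1, [4] = 0, [5] = 4, elsewhere 0}, p = 2, z = 0, the precondition holds but the weakest precondition fails.
Answer: invalid


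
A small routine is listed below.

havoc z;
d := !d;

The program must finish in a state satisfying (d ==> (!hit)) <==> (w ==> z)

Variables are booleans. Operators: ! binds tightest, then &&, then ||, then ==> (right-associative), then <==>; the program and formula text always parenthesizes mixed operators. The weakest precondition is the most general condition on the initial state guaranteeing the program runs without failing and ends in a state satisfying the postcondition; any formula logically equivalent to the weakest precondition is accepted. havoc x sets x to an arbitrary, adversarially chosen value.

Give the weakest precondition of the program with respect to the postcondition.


Working backward. After the program, (d ==> (!hit)) <==> (w ==> z) must hold.
Before d := !d: ((!d) ==> (!hit)) <==> (w ==> z)
Before havoc z: ((!d) ==> (!hit)) && (((!d) ==> (!hit)) <==> (!w))
Answer: WP = ((!d) ==> (!hit)) && (((!d) ==> (!hit)) <==> (!w))


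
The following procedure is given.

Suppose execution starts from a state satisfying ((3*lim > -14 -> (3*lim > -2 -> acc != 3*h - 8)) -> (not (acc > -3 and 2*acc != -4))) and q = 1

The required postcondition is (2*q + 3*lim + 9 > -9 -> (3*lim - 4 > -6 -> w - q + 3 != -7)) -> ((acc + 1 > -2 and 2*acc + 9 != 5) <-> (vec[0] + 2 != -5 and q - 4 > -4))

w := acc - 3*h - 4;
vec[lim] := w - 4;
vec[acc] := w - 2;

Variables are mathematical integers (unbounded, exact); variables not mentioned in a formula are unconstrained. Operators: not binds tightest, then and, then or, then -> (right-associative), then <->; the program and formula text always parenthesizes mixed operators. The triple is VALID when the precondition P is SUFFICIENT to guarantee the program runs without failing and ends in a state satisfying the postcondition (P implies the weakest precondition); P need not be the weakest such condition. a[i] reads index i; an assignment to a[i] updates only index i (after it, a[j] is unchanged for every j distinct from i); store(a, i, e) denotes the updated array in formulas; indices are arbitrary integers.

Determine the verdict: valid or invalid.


Working backward. After the program, the postcondition (2*q + 3*lim + 9 > -9 -> (3*lim - 4 > -6 -> w - q + 3 != -7)) -> ((acc + 1 > -2 and 2*acc + 9 != 5) <-> (vec[0] + 2 != -5 and q - 4 > -4)) must hold; in canonical form it is (3*lim + 2*q > -18 -> (3*lim > -2 -> w != q - 10)) -> ((acc > -3 and 2*acc != -4) <-> (vec[0] != -7 and q > 0)).
Before vec[acc] := w - 2: (3*lim + 2*q > -18 -> (3*lim > -2 -> w != q - 10)) -> ((acc > -3 and 2*acc != -4) <-> (store(vec, acc, w - 2)[0] != -7 and q > 0))
Before vec[lim] := w - 4: (3*lim + 2*q > -18 -> (3*lim > -2 -> w != q - 10)) -> ((acc > -3 and 2*acc != -4) <-> (store(store(vec, lim, w - 4), acc, w - 2)[0] != -7 and q > 0))
Before w := acc - 3*h - 4: (3*lim + 2*q > -18 -> (3*lim > -2 -> acc != 3*h + q - 6)) -> ((acc > -3 and 2*acc != -4) <-> (store(store(vec, lim, acc - 3*h - 8), acc, acc - 3*h - 6)[0] != -7 and q > 0))
The weakest precondition is (3*lim + 2*q > -18 -> (3*lim > -2 -> acc != 3*h + q - 6)) -> ((acc > -3 and 2*acc != -4) <-> (store(store(vec, lim, acc - 3*h - 8), acc, acc - 3*h - 6)[0] != -7 and q > 0)).
Check whether ((3*lim > -14 -> (3*lim > -2 -> acc != 3*h - 8)) -> (not (acc > -3 and 2*acc != -4))) and q = 1 implies it.
Countermodel: at the initial state acc = -2, h = -20346, lim = 0, q = 1, vec = {[-2] = 7, [0] = 7, elsewhere 7}, the precondition holds but the weakest precondition fails.
Answer: invalid
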